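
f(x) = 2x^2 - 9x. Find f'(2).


Differentiate term by term using power and sum rules:
f(x) = 2x^2 - 9x
f'(x) = 4x - 9
Substitute x = 2:
f'(2) = 4 * 2 - 9
= 8 - 9
= -1

-1


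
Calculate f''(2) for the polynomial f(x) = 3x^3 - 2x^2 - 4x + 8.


First derivative:
f'(x) = 9x^2 - 4x - 4
Second derivative:
f''(x) = 18x - 4
Substitute x = 2:
f''(2) = 18 * 2 - 4
= 36 - 4
= 32

32


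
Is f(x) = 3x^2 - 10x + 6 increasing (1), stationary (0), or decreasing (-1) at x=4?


Compute f'(x) to determine behavior:
f'(x) = 6x - 10
f'(4) = 6 * 4 - 10
= 24 - 10
= 14
Since f'(4) > 0, the function is increasing (1)

1


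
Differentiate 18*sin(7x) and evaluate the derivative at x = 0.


Apply the chain rule to differentiate 18*sin(7x):
d/dx [18*sin(7x)]
= 18 * cos(7x) * d/dx(7x)
= 18 * 7 * cos(7x)
= 126 * cos(7x)
Evaluate at x = 0:
= 126 * cos(0)
= 126 * 1
= 126

126


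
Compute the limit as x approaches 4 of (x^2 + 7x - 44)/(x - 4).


Direct substitution gives 0/0, so we factor the numerator.
Factor: (x^2 + 7x - 44) = (x - 4)(x + 11)
Cancel the common factor (x - 4):
(x^2 + 7x - 44)/(x - 4) = (x + 11)
Now substitute x = 4:
= (4) - (-11) = 15

15


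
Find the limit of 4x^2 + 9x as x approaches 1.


Since polynomials are continuous, we use direct substitution.
lim(x->1) of 4x^2 + 9x
= 4 * 1^2 + 9 * 1 + 0
= 4 + 9 + 0
= 13

13


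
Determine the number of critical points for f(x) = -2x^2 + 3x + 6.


Find where f'(x) = 0:
f'(x) = -4x + 3
Set f'(x) = 0:
-4x + 3 = 0
x = -3 / (-4) = 3/4
This is a linear equation in x, so there is exactly one solution.
Number of critical points: 1

1


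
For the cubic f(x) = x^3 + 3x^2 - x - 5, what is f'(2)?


Differentiate f(x) = x^3 + 3x^2 - x - 5 term by term:
f'(x) = 3x^2 + 6x - 1
Substitute x = 2:
f'(2) = 3 * 2^2 + 6 * 2 - 1
= 12 + 12 - 1
= 23

23


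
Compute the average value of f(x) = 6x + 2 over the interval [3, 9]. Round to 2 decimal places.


Average value = 1/(b-a) * integral from a to b of f(x) dx
First compute the integral of 6x + 2:
F(x) = 3x^2 + 2x
F(9) = 3 * 81 + 2 * 9 = 261
F(3) = 3 * 9 + 2 * 3 = 33
Integral = 261 - 33 = 228
Average = 228 / (9 - 3) = 228 / 6
= 38 = 38.00

38.00


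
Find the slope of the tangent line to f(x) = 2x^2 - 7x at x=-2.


The slope of the tangent line equals f'(x) at the point.
f(x) = 2x^2 - 7x
f'(x) = 4x - 7
At x = -2:
f'(-2) = 4 * (-2) - 7
= -8 - 7
= -15

-15


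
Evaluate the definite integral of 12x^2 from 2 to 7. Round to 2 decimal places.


Find the antiderivative of 12x^2:
F(x) = 12/3 * x^3
Apply the Fundamental Theorem of Calculus:
F(7) - F(2)
= 12/3 * 7^3 - 12/3 * 2^3
= 12/3 * (343 - 8)
= 12/3 * 335
= 1340 = 1340.00

1340.00


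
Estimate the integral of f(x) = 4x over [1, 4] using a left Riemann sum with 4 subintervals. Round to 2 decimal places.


Left Riemann sum uses left endpoints of each subinterval.
Interval: [1, 4], n = 4
dx = (4 - 1) / 4 = 3/4
Left endpoints: [1, 7/4, 5/2, 13/4]
f values: [4, 7, 10, 13]
Sum = dx * (sum of f values)
= 3/4 * 34
= 51/2 = 25.50

25.50


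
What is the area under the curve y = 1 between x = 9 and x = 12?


The area under a constant function y = 1 is a rectangle.
Width = 12 - 9 = 3
Height = 1
Area = width * height
= 3 * 1
= 3

3


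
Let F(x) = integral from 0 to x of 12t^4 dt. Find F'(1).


By the Fundamental Theorem of Calculus (Part 1):
If F(x) = integral from 0 to x of f(t) dt, then F'(x) = f(x)
Here f(t) = 12t^4
So F'(x) = 12x^4
Evaluate at x = 1:
F'(1) = 12 * 1^4
= 12 * 1
= 12

12


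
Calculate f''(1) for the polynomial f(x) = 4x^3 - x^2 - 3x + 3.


First derivative:
f'(x) = 12x^2 - 2x - 3
Second derivative:
f''(x) = 24x - 2
Substitute x = 1:
f''(1) = 24 * 1 - 2
= 24 - 2
= 22

22


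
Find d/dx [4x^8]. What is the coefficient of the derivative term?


We apply the power rule: d/dx [ax^n] = a*n * x^(n-1)
d/dx [4x^8]
= 4 * 8 * x^(8-1)
= 32x^7
The coefficient is 32

32


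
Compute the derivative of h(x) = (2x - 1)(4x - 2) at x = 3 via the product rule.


Let u(x) = 2x - 1 and v(x) = 4x - 2
u'(x) = 2
v'(x) = 4
Product rule: h'(x) = u'(x)*v(x) + u(x)*v'(x)
= 2 * (4x - 2) + (2x - 1) * 4
At x = 3:
u(3) = 2 * 3 - 1 = 5
v(3) = 4 * 3 - 2 = 10
h'(3) = 2 * 10 + 5 * 4
= 20 + 20
= 40

40


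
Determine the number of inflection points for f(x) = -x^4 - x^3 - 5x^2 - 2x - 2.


Inflection points occur where f''(x) = 0 and concavity changes.
f(x) = -x^4 - x^3 - 5x^2 - 2x - 2
f'(x) = -4x^3 - 3x^2 - 10x - 2
f''(x) = -12x^2 - 6x - 10
This is a quadratic in x. Use the discriminant to count real roots.
Discriminant = (-6)^2 - 4 * (-12) * (-10)
= 36 - 480
= -444
Since discriminant < 0, f''(x) = 0 has no real solutions.
Number of inflection points: 0

0


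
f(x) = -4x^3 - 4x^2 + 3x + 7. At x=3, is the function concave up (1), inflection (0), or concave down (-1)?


Concavity is determined by the sign of f''(x).
f(x) = -4x^3 - 4x^2 + 3x + 7
f'(x) = -12x^2 - 8x + 3
f''(x) = -24x - 8
f''(3) = -24 * 3 - 8
= -72 - 8
= -80
Since f''(3) < 0, the function is concave down (-1)

-1


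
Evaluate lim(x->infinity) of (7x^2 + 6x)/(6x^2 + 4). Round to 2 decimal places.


For limits at infinity with equal-degree polynomials,
we compare leading coefficients.
Numerator leading term: 7x^2
Denominator leading term: 6x^2
Divide both by x^2:
lim = (7 + 6/x) / (6 + 4/x^2)
As x -> infinity, the 1/x and 1/x^2 terms vanish:
= 7/6 ≈ 1.17

1.17


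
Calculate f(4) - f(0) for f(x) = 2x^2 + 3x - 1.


Net change = f(b) - f(a)
f(x) = 2x^2 + 3x - 1
Compute f(4):
f(4) = 2 * 4^2 + 3 * 4 - 1
= 32 + 12 - 1
= 43
Compute f(0):
f(0) = 2 * 0^2 + 3 * 0 - 1
= 0 + 0 - 1
= -1
Net change = 43 - (-1) = 44

44


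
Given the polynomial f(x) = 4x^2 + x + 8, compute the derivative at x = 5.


Differentiate term by term using power and sum rules:
f(x) = 4x^2 + x + 8
f'(x) = 8x + 1
Substitute x = 5:
f'(5) = 8 * 5 + 1
= 40 + 1
= 41

41


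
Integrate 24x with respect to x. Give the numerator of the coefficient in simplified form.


Apply the power rule for integration:
integral of ax^n dx = a/(n+1) * x^(n+1) + C
integral of 24x dx
= 24/2 * x^2 + C
= 12 * x^2 + C
The coefficient in lowest terms is 12 = 12/1, so its numerator is 12

12


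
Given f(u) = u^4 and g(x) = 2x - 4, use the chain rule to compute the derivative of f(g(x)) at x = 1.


Using the chain rule: (f(g(x)))' = f'(g(x)) * g'(x)
First, find g(1):
g(1) = 2 * 1 - 4 = -2
Next, f'(u) = 4u^3
And g'(x) = 2
So f'(g(1)) * g'(1)
= 4 * (-2)^3 * 2
= 4 * (-8) * 2
= -64

-64


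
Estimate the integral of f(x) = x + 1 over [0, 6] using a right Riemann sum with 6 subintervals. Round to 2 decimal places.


Right Riemann sum uses right endpoints of each subinterval.
Interval: [0, 6], n = 6
dx = (6 - 0) / 6 = 1
Right endpoints: [1, 2, 3, 4, 5, 6]
f values: [2, 3, 4, 5, 6, 7]
Sum = dx * (sum of f values)
= 1 * 27
= 27 = 27.00

27.00


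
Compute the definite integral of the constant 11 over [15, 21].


The integral of a constant k over [a, b] equals k * (b - a).
integral from 15 to 21 of 11 dx
= 11 * (21 - 15)
= 11 * 6
= 66

66


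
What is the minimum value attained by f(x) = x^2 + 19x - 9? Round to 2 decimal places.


For a quadratic f(x) = ax^2 + bx + c with a > 0, the minimum is at the vertex.
Vertex x-coordinate: x = -b/(2a)
x = -(19) / (2 * 1)
x = -19/2
Substitute back to find the minimum value:
f(-19/2) = 1 * (-19/2)^2 + 19 * (-19/2) - 9
= 361/4 - 361/2 - 9
= -397/4 = -99.25

-99.25


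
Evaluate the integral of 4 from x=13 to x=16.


The integral of a constant k over [a, b] equals k * (b - a).
integral from 13 to 16 of 4 dx
= 4 * (16 - 13)
= 4 * 3
= 12

12


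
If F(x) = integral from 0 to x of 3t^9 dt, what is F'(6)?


By the Fundamental Theorem of Calculus (Part 1):
If F(x) = integral from 0 to x of f(t) dt, then F'(x) = f(x)
Here f(t) = 3t^9
So F'(x) = 3x^9
Evaluate at x = 6:
F'(6) = 3 * 6^9
= 3 * 10077696
= 30233088

30233088


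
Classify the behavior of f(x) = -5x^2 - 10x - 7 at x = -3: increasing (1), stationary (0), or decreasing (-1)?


Compute f'(x) to determine behavior:
f'(x) = -10x - 10
f'(-3) = -10 * (-3) - 10
= 30 - 10
= 20
Since f'(-3) > 0, the function is increasing (1)

1


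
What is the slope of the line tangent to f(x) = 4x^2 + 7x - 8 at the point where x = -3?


The slope of the tangent line equals f'(x) at the point.
f(x) = 4x^2 + 7x - 8
f'(x) = 8x + 7
At x = -3:
f'(-3) = 8 * (-3) + 7
= -24 + 7
= -17

-17


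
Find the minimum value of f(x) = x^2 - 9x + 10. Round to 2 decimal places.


For a quadratic f(x) = ax^2 + bx + c with a > 0, the minimum is at the vertex.
Vertex x-coordinate: x = -b/(2a)
x = -(-9) / (2 * 1)
x = 9/2
Substitute back to find the minimum value:
f(9/2) = 1 * (9/2)^2 - 9 * (9/2) + 10
= 81/4 - 81/2 + 10
= -41/4 = -10.25

-10.25


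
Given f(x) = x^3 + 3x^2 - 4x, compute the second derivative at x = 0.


First derivative:
f'(x) = 3x^2 + 6x - 4
Second derivative:
f''(x) = 6x + 6
Substitute x = 0:
f''(0) = 6 * 0 + 6
= 0 + 6
= 6

6


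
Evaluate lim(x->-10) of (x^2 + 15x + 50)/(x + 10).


Direct substitution gives 0/0, so we factor the numerator.
Factor: (x^2 + 15x + 50) = (x + 10)(x + 5)
Cancel the common factor (x + 10):
(x^2 + 15x + 50)/(x + 10) = (x + 5)
Now substitute x = -10:
= (-10) - (-5) = -5

-5


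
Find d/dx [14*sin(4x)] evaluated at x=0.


Apply the chain rule to differentiate 14*sin(4x):
d/dx [14*sin(4x)]
= 14 * cos(4x) * d/dx(4x)
= 14 * 4 * cos(4x)
= 56 * cos(4x)
Evaluate at x = 0:
= 56 * cos(0)
= 56 * 1
= 56

56


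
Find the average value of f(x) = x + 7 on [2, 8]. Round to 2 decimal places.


Average value = 1/(b-a) * integral from a to b of f(x) dx
First compute the integral of x + 7:
F(x) = (1/2)x^2 + 7x
F(8) = 1/2 * 64 + 7 * 8 = 88
F(2) = 1/2 * 4 + 7 * 2 = 16
Integral = 88 - 16 = 72
Average = 72 / (8 - 2) = 72 / 6
= 12 = 12.00

12.00


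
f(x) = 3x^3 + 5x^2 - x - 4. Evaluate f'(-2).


Differentiate f(x) = 3x^3 + 5x^2 - x - 4 term by term:
f'(x) = 9x^2 + 10x - 1
Substitute x = -2:
f'(-2) = 9 * (-2)^2 + 10 * (-2) - 1
= 36 - 20 - 1
= 15

15


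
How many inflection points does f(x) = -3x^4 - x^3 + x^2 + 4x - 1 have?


Inflection points occur where f''(x) = 0 and concavity changes.
f(x) = -3x^4 - x^3 + x^2 + 4x - 1
f'(x) = -12x^3 - 3x^2 + 2x + 4
f''(x) = -36x^2 - 6x + 2
This is a quadratic in x. Use the discriminant to count real roots.
Discriminant = (-6)^2 - 4 * (-36) * 2
= 36 - (-288)
= 324
Since discriminant > 0, f''(x) = 0 has 2 distinct real solutions.
A quadratic with two distinct real roots changes sign at each root, so concavity changes at both.
Number of inflection points: 2

2


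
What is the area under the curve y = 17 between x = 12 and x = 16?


The area under a constant function y = 17 is a rectangle.
Width = 16 - 12 = 4
Height = 17
Area = width * height
= 4 * 17
= 68

68


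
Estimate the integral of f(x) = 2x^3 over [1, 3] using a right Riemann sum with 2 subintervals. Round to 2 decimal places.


Right Riemann sum uses right endpoints of each subinterval.
Interval: [1, 3], n = 2
dx = (3 - 1) / 2 = 1
Right endpoints: [2, 3]
f values: [16, 54]
Sum = dx * (sum of f values)
= 1 * 70
= 70 = 70.00

70.00


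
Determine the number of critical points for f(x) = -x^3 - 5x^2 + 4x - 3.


Find where f'(x) = 0:
f(x) = -x^3 - 5x^2 + 4x - 3
f'(x) = -3x^2 - 10x + 4
This is a quadratic in x. Use the discriminant to count real roots.
Discriminant = (-10)^2 - 4 * (-3) * 4
= 100 - (-48)
= 148
Since discriminant > 0, f'(x) = 0 has 2 real solutions.
Number of critical points: 2

2


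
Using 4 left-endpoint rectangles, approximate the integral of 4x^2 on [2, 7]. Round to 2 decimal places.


Left Riemann sum uses left endpoints of each subinterval.
Interval: [2, 7], n = 4
dx = (7 - 2) / 4 = 5/4
Left endpoints: [2, 13/4, 9/2, 23/4]
f values: [16, 169/4, 81, 529/4]
Sum = dx * (sum of f values)
= 5/4 * 543/2
= 2715/8 ≈ 339.38

339.38


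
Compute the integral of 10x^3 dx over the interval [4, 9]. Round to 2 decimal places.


Find the antiderivative of 10x^3:
F(x) = 10/4 * x^4
Apply the Fundamental Theorem of Calculus:
F(9) - F(4)
= 10/4 * 9^4 - 10/4 * 4^4
= 10/4 * (6561 - 256)
= 10/4 * 6305
= 31525/2 = 15762.50

15762.50


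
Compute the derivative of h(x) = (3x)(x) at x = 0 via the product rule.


Let u(x) = 3x and v(x) = x
u'(x) = 3
v'(x) = 1
Product rule: h'(x) = u'(x)*v(x) + u(x)*v'(x)
= 3 * (x) + (3x) * 1
At x = 0:
u(0) = 3 * 0 + 0 = 0
v(0) = 1 * 0 + 0 = 0
h'(0) = 3 * 0 + 0 * 1
= 0 + 0
= 0

0


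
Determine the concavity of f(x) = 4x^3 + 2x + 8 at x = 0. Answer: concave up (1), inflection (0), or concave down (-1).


Concavity is determined by the sign of f''(x).
f(x) = 4x^3 + 2x + 8
f'(x) = 12x^2 + 2
f''(x) = 24x
f''(0) = 24 * 0 + 0
= 0 + 0
= 0
f''(0) = 0, and f''(x) is linear with nonzero slope 24, so f'' changes sign at x = 0. Hence the function is at an inflection point (0)

0


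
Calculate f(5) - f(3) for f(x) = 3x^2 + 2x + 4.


Net change = f(b) - f(a)
f(x) = 3x^2 + 2x + 4
Compute f(5):
f(5) = 3 * 5^2 + 2 * 5 + 4
= 75 + 10 + 4
= 89
Compute f(3):
f(3) = 3 * 3^2 + 2 * 3 + 4
= 27 + 6 + 4
= 37
Net change = 89 - 37 = 52

52


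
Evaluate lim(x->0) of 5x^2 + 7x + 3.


Since polynomials are continuous, we use direct substitution.
lim(x->0) of 5x^2 + 7x + 3
= 5 * 0^2 + 7 * 0 + 3
= 0 + 0 + 3
= 3

3


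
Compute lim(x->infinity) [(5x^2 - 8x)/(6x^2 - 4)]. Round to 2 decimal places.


For limits at infinity with equal-degree polynomials,
we compare leading coefficients.
Numerator leading term: 5x^2
Denominator leading term: 6x^2
Divide both by x^2:
lim = (5 - 8/x) / (6 - 4/x^2)
As x -> infinity, the 1/x and 1/x^2 terms vanish:
= 5/6 ≈ 0.83

0.83


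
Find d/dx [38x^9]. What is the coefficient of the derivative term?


We apply the power rule: d/dx [ax^n] = a*n * x^(n-1)
d/dx [38x^9]
= 38 * 9 * x^(9-1)
= 342x^8
The coefficient is 342

342


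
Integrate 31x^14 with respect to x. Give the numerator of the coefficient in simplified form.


Apply the power rule for integration:
integral of ax^n dx = a/(n+1) * x^(n+1) + C
integral of 31x^14 dx
= 31/15 * x^15 + C
The coefficient in lowest terms is 31/15, and its numerator is 31

31


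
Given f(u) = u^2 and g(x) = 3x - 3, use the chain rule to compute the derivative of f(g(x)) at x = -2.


Using the chain rule: (f(g(x)))' = f'(g(x)) * g'(x)
First, find g(-2):
g(-2) = 3 * (-2) - 3 = -9
Next, f'(u) = 2u
And g'(x) = 3
So f'(g(-2)) * g'(-2)
= 2 * (-9) * 3
= -54

-54


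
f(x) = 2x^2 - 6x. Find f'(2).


Differentiate term by term using power and sum rules:
f(x) = 2x^2 - 6x
f'(x) = 4x - 6
Substitute x = 2:
f'(2) = 4 * 2 - 6
= 8 - 6
= 2

2


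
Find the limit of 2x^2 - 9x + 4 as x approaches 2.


Since polynomials are continuous, we use direct substitution.
lim(x->2) of 2x^2 - 9x + 4
= 2 * 2^2 - 9 * 2 + 4
= 8 - 18 + 4
= -6

-6


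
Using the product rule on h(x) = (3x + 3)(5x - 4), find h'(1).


Let u(x) = 3x + 3 and v(x) = 5x - 4
u'(x) = 3
v'(x) = 5
Product rule: h'(x) = u'(x)*v(x) + u(x)*v'(x)
= 3 * (5x - 4) + (3x + 3) * 5
At x = 1:
u(1) = 3 * 1 + 3 = 6
v(1) = 5 * 1 - 4 = 1
h'(1) = 3 * 1 + 6 * 5
= 3 + 30
= 33

33


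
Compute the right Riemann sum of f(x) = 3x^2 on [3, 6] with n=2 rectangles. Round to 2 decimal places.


Right Riemann sum uses right endpoints of each subinterval.
Interval: [3, 6], n = 2
dx = (6 - 3) / 2 = 3/2
Right endpoints: [9/2, 6]
f values: [243/4, 108]
Sum = dx * (sum of f values)
= 3/2 * 675/4
= 2025/8 ≈ 253.13

253.13


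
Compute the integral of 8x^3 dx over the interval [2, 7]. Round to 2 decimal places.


Find the antiderivative of 8x^3:
F(x) = 8/4 * x^4
Apply the Fundamental Theorem of Calculus:
F(7) - F(2)
= 8/4 * 7^4 - 8/4 * 2^4
= 8/4 * (2401 - 16)
= 8/4 * 2385
= 4770 = 4770.00

4770.00


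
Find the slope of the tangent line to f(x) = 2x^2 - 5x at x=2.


The slope of the tangent line equals f'(x) at the point.
f(x) = 2x^2 - 5x
f'(x) = 4x - 5
At x = 2:
f'(2) = 4 * 2 - 5
= 8 - 5
= 3

3


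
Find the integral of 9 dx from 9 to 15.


The integral of a constant k over [a, b] equals k * (b - a).
integral from 9 to 15 of 9 dx
= 9 * (15 - 9)
= 9 * 6
= 54

54


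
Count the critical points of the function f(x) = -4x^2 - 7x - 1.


Find where f'(x) = 0:
f'(x) = -8x - 7
Set f'(x) = 0:
-8x - 7 = 0
x = 7 / (-8) = -7/8
This is a linear equation in x, so there is exactly one solution.
Number of critical points: 1

1


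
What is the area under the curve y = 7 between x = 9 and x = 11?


The area under a constant function y = 7 is a rectangle.
Width = 11 - 9 = 2
Height = 7
Area = width * height
= 2 * 7
= 14

14


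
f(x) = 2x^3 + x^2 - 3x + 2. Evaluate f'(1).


Differentiate f(x) = 2x^3 + x^2 - 3x + 2 term by term:
f'(x) = 6x^2 + 2x - 3
Substitute x = 1:
f'(1) = 6 * 1^2 + 2 * 1 - 3
= 6 + 2 - 3
= 5

5


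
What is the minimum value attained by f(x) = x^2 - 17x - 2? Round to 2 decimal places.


For a quadratic f(x) = ax^2 + bx + c with a > 0, the minimum is at the vertex.
Vertex x-coordinate: x = -b/(2a)
x = -(-17) / (2 * 1)
x = 17/2
Substitute back to find the minimum value:
f(17/2) = 1 * (17/2)^2 - 17 * (17/2) - 2
= 289/4 - 289/2 - 2
= -297/4 = -74.25

-74.25


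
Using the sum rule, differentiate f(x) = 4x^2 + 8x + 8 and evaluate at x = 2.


Differentiate term by term using power and sum rules:
f(x) = 4x^2 + 8x + 8
f'(x) = 8x + 8
Substitute x = 2:
f'(2) = 8 * 2 + 8
= 16 + 8
= 24

24


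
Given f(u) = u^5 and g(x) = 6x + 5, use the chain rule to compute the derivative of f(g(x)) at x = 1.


Using the chain rule: (f(g(x)))' = f'(g(x)) * g'(x)
First, find g(1):
g(1) = 6 * 1 + 5 = 11
Next, f'(u) = 5u^4
And g'(x) = 6
So f'(g(1)) * g'(1)
= 5 * 11^4 * 6
= 5 * 14641 * 6
= 439230

439230


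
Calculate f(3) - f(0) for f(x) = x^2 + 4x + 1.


Net change = f(b) - f(a)
f(x) = x^2 + 4x + 1
Compute f(3):
f(3) = 1 * 3^2 + 4 * 3 + 1
= 9 + 12 + 1
= 22
Compute f(0):
f(0) = 1 * 0^2 + 4 * 0 + 1
= 0 + 0 + 1
= 1
Net change = 22 - 1 = 21

21


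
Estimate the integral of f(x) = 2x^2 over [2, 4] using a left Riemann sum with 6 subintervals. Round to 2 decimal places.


Left Riemann sum uses left endpoints of each subinterval.
Interval: [2, 4], n = 6
dx = (4 - 2) / 6 = 1/3
Left endpoints: [2, 7/3, 8/3, 3, 10/3, 11/3]
f values: [8, 98/9, 128/9, 18, 200/9, 242/9]
Sum = dx * (sum of f values)
= 1/3 * 902/9
= 902/27 ≈ 33.41

33.41


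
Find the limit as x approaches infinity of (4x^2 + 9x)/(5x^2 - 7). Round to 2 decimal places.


For limits at infinity with equal-degree polynomials,
we compare leading coefficients.
Numerator leading term: 4x^2
Denominator leading term: 5x^2
Divide both by x^2:
lim = (4 + 9/x) / (5 - 7/x^2)
As x -> infinity, the 1/x and 1/x^2 terms vanish:
= 4/5 = 0.80

0.80


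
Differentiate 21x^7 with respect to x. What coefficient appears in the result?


We apply the power rule: d/dx [ax^n] = a*n * x^(n-1)
d/dx [21x^7]
= 21 * 7 * x^(7-1)
= 147x^6
The coefficient is 147

147


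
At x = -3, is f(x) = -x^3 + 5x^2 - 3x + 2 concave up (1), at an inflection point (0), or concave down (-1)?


Concavity is determined by the sign of f''(x).
f(x) = -x^3 + 5x^2 - 3x + 2
f'(x) = -3x^2 + 10x - 3
f''(x) = -6x + 10
f''(-3) = -6 * (-3) + 10
= 18 + 10
= 28
Since f''(-3) > 0, the function is concave up (1)

1


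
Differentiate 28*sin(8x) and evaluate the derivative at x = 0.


Apply the chain rule to differentiate 28*sin(8x):
d/dx [28*sin(8x)]
= 28 * cos(8x) * d/dx(8x)
= 28 * 8 * cos(8x)
= 224 * cos(8x)
Evaluate at x = 0:
= 224 * cos(0)
= 224 * 1
= 224

224


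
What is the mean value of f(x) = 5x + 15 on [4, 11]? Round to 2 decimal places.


Average value = 1/(b-a) * integral from a to b of f(x) dx
First compute the integral of 5x + 15:
F(x) = (5/2)x^2 + 15x
F(11) = 5/2 * 121 + 15 * 11 = 935/2
F(4) = 5/2 * 16 + 15 * 4 = 100
Integral = 935/2 - 100 = 735/2
Average = (735/2) / (11 - 4) = (735/2) / 7
= 105/2 = 52.50

52.50


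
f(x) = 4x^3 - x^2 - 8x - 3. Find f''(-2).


First derivative:
f'(x) = 12x^2 - 2x - 8
Second derivative:
f''(x) = 24x - 2
Substitute x = -2:
f''(-2) = 24 * (-2) - 2
= -48 - 2
= -50

-50


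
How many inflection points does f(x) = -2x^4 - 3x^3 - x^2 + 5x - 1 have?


Inflection points occur where f''(x) = 0 and concavity changes.
f(x) = -2x^4 - 3x^3 - x^2 + 5x - 1
f'(x) = -8x^3 - 9x^2 - 2x + 5
f''(x) = -24x^2 - 18x - 2
This is a quadratic in x. Use the discriminant to count real roots.
Discriminant = (-18)^2 - 4 * (-24) * (-2)
= 324 - 192
= 132
Since discriminant > 0, f''(x) = 0 has 2 distinct real solutions.
A quadratic with two distinct real roots changes sign at each root, so concavity changes at both.
Number of inflection points: 2

2


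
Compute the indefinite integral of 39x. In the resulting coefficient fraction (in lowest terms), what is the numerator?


Apply the power rule for integration:
integral of ax^n dx = a/(n+1) * x^(n+1) + C
integral of 39x dx
= 39/2 * x^2 + C
The coefficient in lowest terms is 39/2, and its numerator is 39

39


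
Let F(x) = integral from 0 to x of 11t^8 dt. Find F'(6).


By the Fundamental Theorem of Calculus (Part 1):
If F(x) = integral from 0 to x of f(t) dt, then F'(x) = f(x)
Here f(t) = 11t^8
So F'(x) = 11x^8
Evaluate at x = 6:
F'(6) = 11 * 6^8
= 11 * 1679616
= 18475776

18475776


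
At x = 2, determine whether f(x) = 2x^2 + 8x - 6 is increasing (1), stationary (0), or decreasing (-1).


Compute f'(x) to determine behavior:
f'(x) = 4x + 8
f'(2) = 4 * 2 + 8
= 8 + 8
= 16
Since f'(2) > 0, the function is increasing (1)

1


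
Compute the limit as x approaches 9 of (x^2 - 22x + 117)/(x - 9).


Direct substitution gives 0/0, so we factor the numerator.
Factor: (x^2 - 22x + 117) = (x - 9)(x - 13)
Cancel the common factor (x - 9):
(x^2 - 22x + 117)/(x - 9) = (x - 13)
Now substitute x = 9:
= (9) - (13) = -4

-4


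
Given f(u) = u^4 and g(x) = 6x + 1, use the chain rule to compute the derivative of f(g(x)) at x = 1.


Using the chain rule: (f(g(x)))' = f'(g(x)) * g'(x)
First, find g(1):
g(1) = 6 * 1 + 1 = 7
Next, f'(u) = 4u^3
And g'(x) = 6
So f'(g(1)) * g'(1)
= 4 * 7^3 * 6
= 4 * 343 * 6
= 8232

8232


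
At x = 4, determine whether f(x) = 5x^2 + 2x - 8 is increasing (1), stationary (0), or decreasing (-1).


Compute f'(x) to determine behavior:
f'(x) = 10x + 2
f'(4) = 10 * 4 + 2
= 40 + 2
= 42
Since f'(4) > 0, the function is increasing (1)

1


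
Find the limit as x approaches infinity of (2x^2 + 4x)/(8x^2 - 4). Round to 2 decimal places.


For limits at infinity with equal-degree polynomials,
we compare leading coefficients.
Numerator leading term: 2x^2
Denominator leading term: 8x^2
Divide both by x^2:
lim = (2 + 4/x) / (8 - 4/x^2)
As x -> infinity, the 1/x and 1/x^2 terms vanish:
= 2/8 = 1/4 = 0.25

0.25


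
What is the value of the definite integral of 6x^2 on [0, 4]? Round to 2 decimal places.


Find the antiderivative of 6x^2:
F(x) = 6/3 * x^3
Apply the Fundamental Theorem of Calculus:
F(4) - F(0)
= 6/3 * 4^3 - 6/3 * 0^3
= 6/3 * (64 - 0)
= 6/3 * 64
= 128 = 128.00

128.00


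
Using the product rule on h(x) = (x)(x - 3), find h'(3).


Let u(x) = x and v(x) = x - 3
u'(x) = 1
v'(x) = 1
Product rule: h'(x) = u'(x)*v(x) + u(x)*v'(x)
= 1 * (x - 3) + (x) * 1
At x = 3:
u(3) = 1 * 3 + 0 = 3
v(3) = 1 * 3 - 3 = 0
h'(3) = 1 * 0 + 3 * 1
= 0 + 3
= 3

3


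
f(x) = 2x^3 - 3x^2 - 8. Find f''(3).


First derivative:
f'(x) = 6x^2 - 6x
Second derivative:
f''(x) = 12x - 6
Substitute x = 3:
f''(3) = 12 * 3 - 6
= 36 - 6
= 30

30


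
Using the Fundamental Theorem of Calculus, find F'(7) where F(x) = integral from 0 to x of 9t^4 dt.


By the Fundamental Theorem of Calculus (Part 1):
If F(x) = integral from 0 to x of f(t) dt, then F'(x) = f(x)
Here f(t) = 9t^4
So F'(x) = 9x^4
Evaluate at x = 7:
F'(7) = 9 * 7^4
= 9 * 2401
= 21609

21609


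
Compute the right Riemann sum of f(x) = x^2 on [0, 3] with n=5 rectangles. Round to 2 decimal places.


Right Riemann sum uses right endpoints of each subinterval.
Interval: [0, 3], n = 5
dx = (3 - 0) / 5 = 3/5
Right endpoints: [3/5, 6/5, 9/5, 12/5, 3]
f values: [9/25, 36/25, 81/25, 144/25, 9]
Sum = dx * (sum of f values)
= 3/5 * 99/5
= 297/25 = 11.88

11.88


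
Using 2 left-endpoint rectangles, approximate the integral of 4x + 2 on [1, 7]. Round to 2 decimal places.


Left Riemann sum uses left endpoints of each subinterval.
Interval: [1, 7], n = 2
dx = (7 - 1) / 2 = 3
Left endpoints: [1, 4]
f values: [6, 18]
Sum = dx * (sum of f values)
= 3 * 24
= 72 = 72.00

72.00


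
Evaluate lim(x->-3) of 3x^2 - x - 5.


Since polynomials are continuous, we use direct substitution.
lim(x->-3) of 3x^2 - x - 5
= 3 * (-3)^2 - 1 * (-3) - 5
= 27 + 3 - 5
= 25

25


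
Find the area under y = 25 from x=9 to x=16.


The area under a constant function y = 25 is a rectangle.
Width = 16 - 9 = 7
Height = 25
Area = width * height
= 7 * 25
= 175

175


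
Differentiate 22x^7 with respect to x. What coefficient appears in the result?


We apply the power rule: d/dx [ax^n] = a*n * x^(n-1)
d/dx [22x^7]
= 22 * 7 * x^(7-1)
= 154x^6
The coefficient is 154

154


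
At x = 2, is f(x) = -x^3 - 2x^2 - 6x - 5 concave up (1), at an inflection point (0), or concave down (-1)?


Concavity is determined by the sign of f''(x).
f(x) = -x^3 - 2x^2 - 6x - 5
f'(x) = -3x^2 - 4x - 6
f''(x) = -6x - 4
f''(2) = -6 * 2 - 4
= -12 - 4
= -16
Since f''(2) < 0, the function is concave down (-1)

-1


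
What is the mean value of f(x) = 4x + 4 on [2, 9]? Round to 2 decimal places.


Average value = 1/(b-a) * integral from a to b of f(x) dx
First compute the integral of 4x + 4:
F(x) = 2x^2 + 4x
F(9) = 2 * 81 + 4 * 9 = 198
F(2) = 2 * 4 + 4 * 2 = 16
Integral = 198 - 16 = 182
Average = 182 / (9 - 2) = 182 / 7
= 26 = 26.00

26.00


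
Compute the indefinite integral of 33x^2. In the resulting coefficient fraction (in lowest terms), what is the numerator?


Apply the power rule for integration:
integral of ax^n dx = a/(n+1) * x^(n+1) + C
integral of 33x^2 dx
= 33/3 * x^3 + C
= 11 * x^3 + C
The coefficient in lowest terms is 11 = 11/1, so its numerator is 11

11


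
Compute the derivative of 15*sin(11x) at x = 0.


Apply the chain rule to differentiate 15*sin(11x):
d/dx [15*sin(11x)]
= 15 * cos(11x) * d/dx(11x)
= 15 * 11 * cos(11x)
= 165 * cos(11x)
Evaluate at x = 0:
= 165 * cos(0)
= 165 * 1
= 165

165


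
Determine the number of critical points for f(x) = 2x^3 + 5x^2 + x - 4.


Find where f'(x) = 0:
f(x) = 2x^3 + 5x^2 + x - 4
f'(x) = 6x^2 + 10x + 1
This is a quadratic in x. Use the discriminant to count real roots.
Discriminant = (10)^2 - 4 * 6 * 1
= 100 - 24
= 76
Since discriminant > 0, f'(x) = 0 has 2 real solutions.
Number of critical points: 2

2


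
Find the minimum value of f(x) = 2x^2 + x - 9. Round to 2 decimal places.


For a quadratic f(x) = ax^2 + bx + c with a > 0, the minimum is at the vertex.
Vertex x-coordinate: x = -b/(2a)
x = -(1) / (2 * 2)
x = -1/4
Substitute back to find the minimum value:
f(-1/4) = 2 * (-1/4)^2 + 1 * (-1/4) - 9
= 1/8 - 1/4 - 9
= -73/8 ≈ -9.13

-9.13


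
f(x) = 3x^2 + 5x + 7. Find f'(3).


Differentiate term by term using power and sum rules:
f(x) = 3x^2 + 5x + 7
f'(x) = 6x + 5
Substitute x = 3:
f'(3) = 6 * 3 + 5
= 18 + 5
= 23

23


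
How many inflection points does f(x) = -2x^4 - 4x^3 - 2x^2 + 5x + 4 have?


Inflection points occur where f''(x) = 0 and concavity changes.
f(x) = -2x^4 - 4x^3 - 2x^2 + 5x + 4
f'(x) = -8x^3 - 12x^2 - 4x + 5
f''(x) = -24x^2 - 24x - 4
This is a quadratic in x. Use the discriminant to count real roots.
Discriminant = (-24)^2 - 4 * (-24) * (-4)
= 576 - 384
= 192
Since discriminant > 0, f''(x) = 0 has 2 distinct real solutions.
A quadratic with two distinct real roots changes sign at each root, so concavity changes at both.
Number of inflection points: 2

2


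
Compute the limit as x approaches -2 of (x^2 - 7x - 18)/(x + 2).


Direct substitution gives 0/0, so we factor the numerator.
Factor: (x^2 - 7x - 18) = (x + 2)(x - 9)
Cancel the common factor (x + 2):
(x^2 - 7x - 18)/(x + 2) = (x - 9)
Now substitute x = -2:
= (-2) - (9) = -11

-11


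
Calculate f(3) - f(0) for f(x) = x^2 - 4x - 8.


Net change = f(b) - f(a)
f(x) = x^2 - 4x - 8
Compute f(3):
f(3) = 1 * 3^2 - 4 * 3 - 8
= 9 - 12 - 8
= -11
Compute f(0):
f(0) = 1 * 0^2 - 4 * 0 - 8
= 0 + 0 - 8
= -8
Net change = -11 - (-8) = -3

-3


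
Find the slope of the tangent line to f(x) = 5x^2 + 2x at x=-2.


The slope of the tangent line equals f'(x) at the point.
f(x) = 5x^2 + 2x
f'(x) = 10x + 2
At x = -2:
f'(-2) = 10 * (-2) + 2
= -20 + 2
= -18

-18


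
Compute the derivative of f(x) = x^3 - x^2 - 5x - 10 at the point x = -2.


Differentiate f(x) = x^3 - x^2 - 5x - 10 term by term:
f'(x) = 3x^2 - 2x - 5
Substitute x = -2:
f'(-2) = 3 * (-2)^2 - 2 * (-2) - 5
= 12 + 4 - 5
= 11

11


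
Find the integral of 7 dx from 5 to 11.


The integral of a constant k over [a, b] equals k * (b - a).
integral from 5 to 11 of 7 dx
= 7 * (11 - 5)
= 7 * 6
= 42

42


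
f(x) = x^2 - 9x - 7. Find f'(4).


Differentiate term by term using power and sum rules:
f(x) = x^2 - 9x - 7
f'(x) = 2x - 9
Substitute x = 4:
f'(4) = 2 * 4 - 9
= 8 - 9
= -1

-1


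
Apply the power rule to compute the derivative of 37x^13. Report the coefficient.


We apply the power rule: d/dx [ax^n] = a*n * x^(n-1)
d/dx [37x^13]
= 37 * 13 * x^(13-1)
= 481x^12
The coefficient is 481

481


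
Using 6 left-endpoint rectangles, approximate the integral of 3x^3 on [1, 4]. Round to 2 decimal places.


Left Riemann sum uses left endpoints of each subinterval.
Interval: [1, 4], n = 6
dx = (4 - 1) / 6 = 1/2
Left endpoints: [1, 3/2, 2, 5/2, 3, 7/2]
f values: [3, 81/8, 24, 375/8, 81, 1029/8]
Sum = dx * (sum of f values)
= 1/2 * 2349/8
= 2349/16 ≈ 146.81

146.81


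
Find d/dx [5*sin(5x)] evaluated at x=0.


Apply the chain rule to differentiate 5*sin(5x):
d/dx [5*sin(5x)]
= 5 * cos(5x) * d/dx(5x)
= 5 * 5 * cos(5x)
= 25 * cos(5x)
Evaluate at x = 0:
= 25 * cos(0)
= 25 * 1
= 25

25


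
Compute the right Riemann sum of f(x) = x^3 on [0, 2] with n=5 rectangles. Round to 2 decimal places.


Right Riemann sum uses right endpoints of each subinterval.
Interval: [0, 2], n = 5
dx = (2 - 0) / 5 = 2/5
Right endpoints: [2/5, 4/5, 6/5, 8/5, 2]
f values: [8/125, 64/125, 216/125, 512/125, 8]
Sum = dx * (sum of f values)
= 2/5 * 72/5
= 144/25 = 5.76

5.76


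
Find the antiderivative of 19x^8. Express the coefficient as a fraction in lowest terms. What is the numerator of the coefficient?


Apply the power rule for integration:
integral of ax^n dx = a/(n+1) * x^(n+1) + C
integral of 19x^8 dx
= 19/9 * x^9 + C
The coefficient in lowest terms is 19/9, and its numerator is 19

19


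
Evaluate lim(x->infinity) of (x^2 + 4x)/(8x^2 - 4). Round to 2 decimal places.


For limits at infinity with equal-degree polynomials,
we compare leading coefficients.
Numerator leading term: x^2
Denominator leading term: 8x^2
Divide both by x^2:
lim = (1 + 4/x) / (8 - 4/x^2)
As x -> infinity, the 1/x and 1/x^2 terms vanish:
= 1/8 ≈ 0.13

0.13


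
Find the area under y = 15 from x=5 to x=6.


The area under a constant function y = 15 is a rectangle.
Width = 6 - 5 = 1
Height = 15
Area = width * height
= 1 * 15
= 15

15


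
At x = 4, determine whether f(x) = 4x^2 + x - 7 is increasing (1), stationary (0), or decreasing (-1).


Compute f'(x) to determine behavior:
f'(x) = 8x + 1
f'(4) = 8 * 4 + 1
= 32 + 1
= 33
Since f'(4) > 0, the function is increasing (1)

1


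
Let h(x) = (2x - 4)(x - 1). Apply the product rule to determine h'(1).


Let u(x) = 2x - 4 and v(x) = x - 1
u'(x) = 2
v'(x) = 1
Product rule: h'(x) = u'(x)*v(x) + u(x)*v'(x)
= 2 * (x - 1) + (2x - 4) * 1
At x = 1:
u(1) = 2 * 1 - 4 = -2
v(1) = 1 * 1 - 1 = 0
h'(1) = 2 * 0 + (-2) * 1
= 0 - 2
= -2

-2


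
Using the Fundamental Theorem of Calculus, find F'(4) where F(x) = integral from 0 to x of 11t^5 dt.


By the Fundamental Theorem of Calculus (Part 1):
If F(x) = integral from 0 to x of f(t) dt, then F'(x) = f(x)
Here f(t) = 11t^5
So F'(x) = 11x^5
Evaluate at x = 4:
F'(4) = 11 * 4^5
= 11 * 1024
= 11264

11264


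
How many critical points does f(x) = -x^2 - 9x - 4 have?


Find where f'(x) = 0:
f'(x) = -2x - 9
Set f'(x) = 0:
-2x - 9 = 0
x = 9 / (-2) = -9/2
This is a linear equation in x, so there is exactly one solution.
Number of critical points: 1

1


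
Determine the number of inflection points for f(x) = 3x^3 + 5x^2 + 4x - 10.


Inflection points occur where f''(x) = 0 and concavity changes.
f(x) = 3x^3 + 5x^2 + 4x - 10
f'(x) = 9x^2 + 10x + 4
f''(x) = 18x + 10
Set f''(x) = 0:
18x + 10 = 0
x = -10 / 18 = -5/9
Since f''(x) is linear (degree 1), it changes sign at this point.
Therefore there is exactly 1 inflection point.

1


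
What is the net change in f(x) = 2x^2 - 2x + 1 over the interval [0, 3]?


Net change = f(b) - f(a)
f(x) = 2x^2 - 2x + 1
Compute f(3):
f(3) = 2 * 3^2 - 2 * 3 + 1
= 18 - 6 + 1
= 13
Compute f(0):
f(0) = 2 * 0^2 - 2 * 0 + 1
= 0 + 0 + 1
= 1
Net change = 13 - 1 = 12

12


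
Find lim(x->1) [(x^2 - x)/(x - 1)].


Direct substitution gives 0/0, so we factor the numerator.
Factor: (x^2 - x) = (x - 1)(x)
Cancel the common factor (x - 1):
(x^2 - x)/(x - 1) = (x)
Now substitute x = 1:
= (1) - (0) = 1

1


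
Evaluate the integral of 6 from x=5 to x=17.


The integral of a constant k over [a, b] equals k * (b - a).
integral from 5 to 17 of 6 dx
= 6 * (17 - 5)
= 6 * 12
= 72

72


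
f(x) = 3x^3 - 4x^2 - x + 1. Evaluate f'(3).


Differentiate f(x) = 3x^3 - 4x^2 - x + 1 term by term:
f'(x) = 9x^2 - 8x - 1
Substitute x = 3:
f'(3) = 9 * 3^2 - 8 * 3 - 1
= 81 - 24 - 1
= 56

56


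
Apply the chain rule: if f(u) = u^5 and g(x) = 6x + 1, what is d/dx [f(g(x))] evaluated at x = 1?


Using the chain rule: (f(g(x)))' = f'(g(x)) * g'(x)
First, find g(1):
g(1) = 6 * 1 + 1 = 7
Next, f'(u) = 5u^4
And g'(x) = 6
So f'(g(1)) * g'(1)
= 5 * 7^4 * 6
= 5 * 2401 * 6
= 72030

72030


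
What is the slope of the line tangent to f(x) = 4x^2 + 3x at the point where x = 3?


The slope of the tangent line equals f'(x) at the point.
f(x) = 4x^2 + 3x
f'(x) = 8x + 3
At x = 3:
f'(3) = 8 * 3 + 3
= 24 + 3
= 27

27


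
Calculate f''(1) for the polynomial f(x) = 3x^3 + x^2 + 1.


First derivative:
f'(x) = 9x^2 + 2x
Second derivative:
f''(x) = 18x + 2
Substitute x = 1:
f''(1) = 18 * 1 + 2
= 18 + 2
= 20

20


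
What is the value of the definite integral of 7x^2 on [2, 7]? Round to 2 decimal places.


Find the antiderivative of 7x^2:
F(x) = 7/3 * x^3
Apply the Fundamental Theorem of Calculus:
F(7) - F(2)
= 7/3 * 7^3 - 7/3 * 2^3
= 7/3 * (343 - 8)
= 7/3 * 335
= 2345/3 ≈ 781.67

781.67


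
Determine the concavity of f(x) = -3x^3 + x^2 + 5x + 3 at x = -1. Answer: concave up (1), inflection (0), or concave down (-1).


Concavity is determined by the sign of f''(x).
f(x) = -3x^3 + x^2 + 5x + 3
f'(x) = -9x^2 + 2x + 5
f''(x) = -18x + 2
f''(-1) = -18 * (-1) + 2
= 18 + 2
= 20
Since f''(-1) > 0, the function is concave up (1)

1


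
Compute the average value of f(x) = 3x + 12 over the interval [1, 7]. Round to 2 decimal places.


Average value = 1/(b-a) * integral from a to b of f(x) dx
First compute the integral of 3x + 12:
F(x) = (3/2)x^2 + 12x
F(7) = 3/2 * 49 + 12 * 7 = 315/2
F(1) = 3/2 * 1 + 12 * 1 = 27/2
Integral = 315/2 - 27/2 = 144
Average = 144 / (7 - 1) = 144 / 6
= 24 = 24.00

24.00


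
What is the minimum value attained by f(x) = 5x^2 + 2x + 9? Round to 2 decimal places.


For a quadratic f(x) = ax^2 + bx + c with a > 0, the minimum is at the vertex.
Vertex x-coordinate: x = -b/(2a)
x = -(2) / (2 * 5)
x = -2/10 = -1/5
Substitute back to find the minimum value:
f(-1/5) = 5 * (-1/5)^2 + 2 * (-1/5) + 9
= 1/5 - 2/5 + 9
= 44/5 = 8.80

8.80


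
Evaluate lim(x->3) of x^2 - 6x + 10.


Since polynomials are continuous, we use direct substitution.
lim(x->3) of x^2 - 6x + 10
= 1 * 3^2 - 6 * 3 + 10
= 9 - 18 + 10
= 1

1


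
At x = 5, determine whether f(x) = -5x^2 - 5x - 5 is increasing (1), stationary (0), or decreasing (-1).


Compute f'(x) to determine behavior:
f'(x) = -10x - 5
f'(5) = -10 * 5 - 5
= -50 - 5
= -55
Since f'(5) < 0, the function is decreasing (-1)

-1


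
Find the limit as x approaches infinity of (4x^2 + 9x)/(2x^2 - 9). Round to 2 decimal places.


For limits at infinity with equal-degree polynomials,
we compare leading coefficients.
Numerator leading term: 4x^2
Denominator leading term: 2x^2
Divide both by x^2:
lim = (4 + 9/x) / (2 - 9/x^2)
As x -> infinity, the 1/x and 1/x^2 terms vanish:
= 4/2 = 2 = 2.00

2.00


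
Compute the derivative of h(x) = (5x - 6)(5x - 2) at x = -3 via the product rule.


Let u(x) = 5x - 6 and v(x) = 5x - 2
u'(x) = 5
v'(x) = 5
Product rule: h'(x) = u'(x)*v(x) + u(x)*v'(x)
= 5 * (5x - 2) + (5x - 6) * 5
At x = -3:
u(-3) = 5 * (-3) - 6 = -21
v(-3) = 5 * (-3) - 2 = -17
h'(-3) = 5 * (-17) + (-21) * 5
= -85 - 105
= -190

-190


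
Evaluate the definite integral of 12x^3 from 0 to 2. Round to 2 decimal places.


Find the antiderivative of 12x^3:
F(x) = 12/4 * x^4
Apply the Fundamental Theorem of Calculus:
F(2) - F(0)
= 12/4 * 2^4 - 12/4 * 0^4
= 12/4 * (16 - 0)
= 12/4 * 16
= 48 = 48.00

48.00


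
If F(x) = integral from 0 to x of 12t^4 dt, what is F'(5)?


By the Fundamental Theorem of Calculus (Part 1):
If F(x) = integral from 0 to x of f(t) dt, then F'(x) = f(x)
Here f(t) = 12t^4
So F'(x) = 12x^4
Evaluate at x = 5:
F'(5) = 12 * 5^4
= 12 * 625
= 7500

7500


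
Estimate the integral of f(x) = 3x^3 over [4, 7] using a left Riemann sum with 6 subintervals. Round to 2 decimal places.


Left Riemann sum uses left endpoints of each subinterval.
Interval: [4, 7], n = 6
dx = (7 - 4) / 6 = 1/2
Left endpoints: [4, 9/2, 5, 11/2, 6, 13/2]
f values: [192, 2187/8, 375, 3993/8, 648, 6591/8]
Sum = dx * (sum of f values)
= 1/2 * 22491/8
= 22491/16 ≈ 1405.69

1405.69


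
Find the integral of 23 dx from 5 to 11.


The integral of a constant k over [a, b] equals k * (b - a).
integral from 5 to 11 of 23 dx
= 23 * (11 - 5)
= 23 * 6
= 138

138


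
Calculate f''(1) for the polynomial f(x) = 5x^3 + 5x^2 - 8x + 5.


First derivative:
f'(x) = 15x^2 + 10x - 8
Second derivative:
f''(x) = 30x + 10
Substitute x = 1:
f''(1) = 30 * 1 + 10
= 30 + 10
= 40

40


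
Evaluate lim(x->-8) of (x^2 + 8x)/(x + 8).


Direct substitution gives 0/0, so we factor the numerator.
Factor: (x^2 + 8x) = (x + 8)(x)
Cancel the common factor (x + 8):
(x^2 + 8x)/(x + 8) = (x)
Now substitute x = -8:
= (-8) - (0) = -8

-8


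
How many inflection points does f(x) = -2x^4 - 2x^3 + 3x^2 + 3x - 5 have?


Inflection points occur where f''(x) = 0 and concavity changes.
f(x) = -2x^4 - 2x^3 + 3x^2 + 3x - 5
f'(x) = -8x^3 - 6x^2 + 6x + 3
f''(x) = -24x^2 - 12x + 6
This is a quadratic in x. Use the discriminant to count real roots.
Discriminant = (-12)^2 - 4 * (-24) * 6
= 144 - (-576)
= 720
Since discriminant > 0, f''(x) = 0 has 2 distinct real solutions.
A quadratic with two distinct real roots changes sign at each root, so concavity changes at both.
Number of inflection points: 2

2


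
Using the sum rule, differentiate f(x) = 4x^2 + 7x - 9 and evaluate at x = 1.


Differentiate term by term using power and sum rules:
f(x) = 4x^2 + 7x - 9
f'(x) = 8x + 7
Substitute x = 1:
f'(1) = 8 * 1 + 7
= 8 + 7
= 15

15


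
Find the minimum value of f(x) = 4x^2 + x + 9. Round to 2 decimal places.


For a quadratic f(x) = ax^2 + bx + c with a > 0, the minimum is at the vertex.
Vertex x-coordinate: x = -b/(2a)
x = -(1) / (2 * 4)
x = -1/8
Substitute back to find the minimum value:
f(-1/8) = 4 * (-1/8)^2 + 1 * (-1/8) + 9
= 1/16 - 1/8 + 9
= 143/16 ≈ 8.94

8.94


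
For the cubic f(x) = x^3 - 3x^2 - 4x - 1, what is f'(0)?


Differentiate f(x) = x^3 - 3x^2 - 4x - 1 term by term:
f'(x) = 3x^2 - 6x - 4
Substitute x = 0:
f'(0) = 3 * 0^2 - 6 * 0 - 4
= 0 + 0 - 4
= -4

-4
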